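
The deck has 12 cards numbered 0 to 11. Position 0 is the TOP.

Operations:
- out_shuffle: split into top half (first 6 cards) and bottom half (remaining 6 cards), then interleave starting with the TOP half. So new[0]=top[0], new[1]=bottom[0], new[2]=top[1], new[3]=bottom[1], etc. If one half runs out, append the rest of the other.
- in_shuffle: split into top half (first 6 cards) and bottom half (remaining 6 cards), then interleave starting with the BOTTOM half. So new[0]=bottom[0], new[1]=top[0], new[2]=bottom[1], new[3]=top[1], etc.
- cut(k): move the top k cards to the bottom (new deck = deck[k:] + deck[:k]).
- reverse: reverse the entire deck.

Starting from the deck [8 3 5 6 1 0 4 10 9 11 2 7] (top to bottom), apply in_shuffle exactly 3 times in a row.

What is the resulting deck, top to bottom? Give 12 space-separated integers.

Answer: 1 11 3 4 7 6 9 8 0 2 5 10

Derivation:
After op 1 (in_shuffle): [4 8 10 3 9 5 11 6 2 1 7 0]
After op 2 (in_shuffle): [11 4 6 8 2 10 1 3 7 9 0 5]
After op 3 (in_shuffle): [1 11 3 4 7 6 9 8 0 2 5 10]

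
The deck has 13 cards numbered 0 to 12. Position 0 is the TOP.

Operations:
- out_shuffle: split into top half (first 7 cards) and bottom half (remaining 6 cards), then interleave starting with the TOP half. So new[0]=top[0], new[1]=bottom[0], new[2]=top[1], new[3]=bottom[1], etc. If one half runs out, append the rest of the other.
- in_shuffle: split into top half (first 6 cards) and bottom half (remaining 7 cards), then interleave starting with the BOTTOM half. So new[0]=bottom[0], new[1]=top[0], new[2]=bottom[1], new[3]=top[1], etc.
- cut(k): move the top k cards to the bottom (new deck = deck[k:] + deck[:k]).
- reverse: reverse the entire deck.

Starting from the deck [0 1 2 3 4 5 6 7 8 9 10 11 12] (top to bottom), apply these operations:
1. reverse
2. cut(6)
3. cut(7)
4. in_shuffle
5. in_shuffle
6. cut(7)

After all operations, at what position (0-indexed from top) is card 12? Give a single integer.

After op 1 (reverse): [12 11 10 9 8 7 6 5 4 3 2 1 0]
After op 2 (cut(6)): [6 5 4 3 2 1 0 12 11 10 9 8 7]
After op 3 (cut(7)): [12 11 10 9 8 7 6 5 4 3 2 1 0]
After op 4 (in_shuffle): [6 12 5 11 4 10 3 9 2 8 1 7 0]
After op 5 (in_shuffle): [3 6 9 12 2 5 8 11 1 4 7 10 0]
After op 6 (cut(7)): [11 1 4 7 10 0 3 6 9 12 2 5 8]
Card 12 is at position 9.

Answer: 9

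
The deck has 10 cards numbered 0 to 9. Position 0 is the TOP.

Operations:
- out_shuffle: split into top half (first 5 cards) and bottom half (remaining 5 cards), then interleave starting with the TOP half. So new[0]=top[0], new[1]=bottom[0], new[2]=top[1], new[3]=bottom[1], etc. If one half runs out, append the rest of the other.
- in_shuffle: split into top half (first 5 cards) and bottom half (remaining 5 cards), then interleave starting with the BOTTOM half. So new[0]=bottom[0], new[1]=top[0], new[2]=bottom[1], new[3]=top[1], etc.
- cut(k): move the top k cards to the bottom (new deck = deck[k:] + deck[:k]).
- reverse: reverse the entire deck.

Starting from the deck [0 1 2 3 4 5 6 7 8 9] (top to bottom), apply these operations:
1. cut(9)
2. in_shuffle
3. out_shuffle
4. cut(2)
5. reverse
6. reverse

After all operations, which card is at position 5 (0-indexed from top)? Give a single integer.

Answer: 8

Derivation:
After op 1 (cut(9)): [9 0 1 2 3 4 5 6 7 8]
After op 2 (in_shuffle): [4 9 5 0 6 1 7 2 8 3]
After op 3 (out_shuffle): [4 1 9 7 5 2 0 8 6 3]
After op 4 (cut(2)): [9 7 5 2 0 8 6 3 4 1]
After op 5 (reverse): [1 4 3 6 8 0 2 5 7 9]
After op 6 (reverse): [9 7 5 2 0 8 6 3 4 1]
Position 5: card 8.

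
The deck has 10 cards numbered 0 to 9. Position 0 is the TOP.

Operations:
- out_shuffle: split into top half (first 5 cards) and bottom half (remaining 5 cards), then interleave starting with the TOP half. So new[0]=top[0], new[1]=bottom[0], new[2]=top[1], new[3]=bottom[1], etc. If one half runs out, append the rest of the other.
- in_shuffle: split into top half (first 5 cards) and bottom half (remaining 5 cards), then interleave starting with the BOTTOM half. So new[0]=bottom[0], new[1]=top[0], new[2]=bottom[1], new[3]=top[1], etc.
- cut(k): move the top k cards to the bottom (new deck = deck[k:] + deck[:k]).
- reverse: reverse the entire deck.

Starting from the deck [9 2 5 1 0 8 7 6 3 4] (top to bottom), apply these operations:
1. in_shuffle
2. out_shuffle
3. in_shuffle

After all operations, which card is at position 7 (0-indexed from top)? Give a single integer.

Answer: 3

Derivation:
After op 1 (in_shuffle): [8 9 7 2 6 5 3 1 4 0]
After op 2 (out_shuffle): [8 5 9 3 7 1 2 4 6 0]
After op 3 (in_shuffle): [1 8 2 5 4 9 6 3 0 7]
Position 7: card 3.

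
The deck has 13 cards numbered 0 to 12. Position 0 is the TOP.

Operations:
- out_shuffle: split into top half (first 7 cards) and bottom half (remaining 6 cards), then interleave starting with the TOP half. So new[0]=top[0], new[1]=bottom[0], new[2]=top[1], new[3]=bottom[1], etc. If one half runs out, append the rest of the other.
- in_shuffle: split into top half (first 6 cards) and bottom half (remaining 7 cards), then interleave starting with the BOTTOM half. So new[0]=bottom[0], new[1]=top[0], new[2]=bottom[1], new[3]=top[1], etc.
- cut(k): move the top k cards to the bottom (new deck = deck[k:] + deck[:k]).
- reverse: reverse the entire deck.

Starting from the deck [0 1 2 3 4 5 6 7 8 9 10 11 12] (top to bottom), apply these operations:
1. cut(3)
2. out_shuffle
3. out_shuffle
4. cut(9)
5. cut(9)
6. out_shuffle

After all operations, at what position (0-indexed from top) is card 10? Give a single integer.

After op 1 (cut(3)): [3 4 5 6 7 8 9 10 11 12 0 1 2]
After op 2 (out_shuffle): [3 10 4 11 5 12 6 0 7 1 8 2 9]
After op 3 (out_shuffle): [3 0 10 7 4 1 11 8 5 2 12 9 6]
After op 4 (cut(9)): [2 12 9 6 3 0 10 7 4 1 11 8 5]
After op 5 (cut(9)): [1 11 8 5 2 12 9 6 3 0 10 7 4]
After op 6 (out_shuffle): [1 6 11 3 8 0 5 10 2 7 12 4 9]
Card 10 is at position 7.

Answer: 7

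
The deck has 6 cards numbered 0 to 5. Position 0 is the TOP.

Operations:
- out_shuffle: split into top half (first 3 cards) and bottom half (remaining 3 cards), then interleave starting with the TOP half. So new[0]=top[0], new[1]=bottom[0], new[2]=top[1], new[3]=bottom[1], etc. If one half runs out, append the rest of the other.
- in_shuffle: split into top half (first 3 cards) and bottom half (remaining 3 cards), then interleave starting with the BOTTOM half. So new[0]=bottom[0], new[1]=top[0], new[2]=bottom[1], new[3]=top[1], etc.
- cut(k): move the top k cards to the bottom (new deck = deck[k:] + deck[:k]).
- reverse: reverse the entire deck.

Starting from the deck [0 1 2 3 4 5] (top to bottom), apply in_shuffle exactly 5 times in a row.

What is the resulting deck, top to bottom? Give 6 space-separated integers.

After op 1 (in_shuffle): [3 0 4 1 5 2]
After op 2 (in_shuffle): [1 3 5 0 2 4]
After op 3 (in_shuffle): [0 1 2 3 4 5]
After op 4 (in_shuffle): [3 0 4 1 5 2]
After op 5 (in_shuffle): [1 3 5 0 2 4]

Answer: 1 3 5 0 2 4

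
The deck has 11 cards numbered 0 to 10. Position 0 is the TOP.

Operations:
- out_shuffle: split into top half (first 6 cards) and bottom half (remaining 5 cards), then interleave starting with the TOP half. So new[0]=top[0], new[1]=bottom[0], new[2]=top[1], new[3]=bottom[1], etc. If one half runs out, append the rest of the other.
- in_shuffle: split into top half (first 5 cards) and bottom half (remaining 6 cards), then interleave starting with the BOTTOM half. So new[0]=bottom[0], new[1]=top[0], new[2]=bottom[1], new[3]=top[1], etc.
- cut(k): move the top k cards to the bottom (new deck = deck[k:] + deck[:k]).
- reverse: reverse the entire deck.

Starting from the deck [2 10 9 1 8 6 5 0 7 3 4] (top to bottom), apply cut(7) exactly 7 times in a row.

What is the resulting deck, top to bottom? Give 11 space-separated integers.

After op 1 (cut(7)): [0 7 3 4 2 10 9 1 8 6 5]
After op 2 (cut(7)): [1 8 6 5 0 7 3 4 2 10 9]
After op 3 (cut(7)): [4 2 10 9 1 8 6 5 0 7 3]
After op 4 (cut(7)): [5 0 7 3 4 2 10 9 1 8 6]
After op 5 (cut(7)): [9 1 8 6 5 0 7 3 4 2 10]
After op 6 (cut(7)): [3 4 2 10 9 1 8 6 5 0 7]
After op 7 (cut(7)): [6 5 0 7 3 4 2 10 9 1 8]

Answer: 6 5 0 7 3 4 2 10 9 1 8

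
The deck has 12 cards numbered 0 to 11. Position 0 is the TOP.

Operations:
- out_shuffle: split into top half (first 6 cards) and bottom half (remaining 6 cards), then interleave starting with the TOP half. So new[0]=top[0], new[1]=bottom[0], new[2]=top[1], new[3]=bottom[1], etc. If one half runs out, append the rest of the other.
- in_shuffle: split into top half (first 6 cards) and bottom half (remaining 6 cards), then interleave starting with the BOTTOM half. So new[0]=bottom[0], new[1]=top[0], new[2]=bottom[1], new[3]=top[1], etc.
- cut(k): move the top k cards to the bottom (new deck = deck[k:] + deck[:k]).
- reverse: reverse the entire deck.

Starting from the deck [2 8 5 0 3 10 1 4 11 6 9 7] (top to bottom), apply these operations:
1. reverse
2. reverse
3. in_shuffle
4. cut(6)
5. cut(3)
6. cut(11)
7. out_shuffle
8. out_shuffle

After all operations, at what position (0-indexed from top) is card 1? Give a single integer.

Answer: 5

Derivation:
After op 1 (reverse): [7 9 6 11 4 1 10 3 0 5 8 2]
After op 2 (reverse): [2 8 5 0 3 10 1 4 11 6 9 7]
After op 3 (in_shuffle): [1 2 4 8 11 5 6 0 9 3 7 10]
After op 4 (cut(6)): [6 0 9 3 7 10 1 2 4 8 11 5]
After op 5 (cut(3)): [3 7 10 1 2 4 8 11 5 6 0 9]
After op 6 (cut(11)): [9 3 7 10 1 2 4 8 11 5 6 0]
After op 7 (out_shuffle): [9 4 3 8 7 11 10 5 1 6 2 0]
After op 8 (out_shuffle): [9 10 4 5 3 1 8 6 7 2 11 0]
Card 1 is at position 5.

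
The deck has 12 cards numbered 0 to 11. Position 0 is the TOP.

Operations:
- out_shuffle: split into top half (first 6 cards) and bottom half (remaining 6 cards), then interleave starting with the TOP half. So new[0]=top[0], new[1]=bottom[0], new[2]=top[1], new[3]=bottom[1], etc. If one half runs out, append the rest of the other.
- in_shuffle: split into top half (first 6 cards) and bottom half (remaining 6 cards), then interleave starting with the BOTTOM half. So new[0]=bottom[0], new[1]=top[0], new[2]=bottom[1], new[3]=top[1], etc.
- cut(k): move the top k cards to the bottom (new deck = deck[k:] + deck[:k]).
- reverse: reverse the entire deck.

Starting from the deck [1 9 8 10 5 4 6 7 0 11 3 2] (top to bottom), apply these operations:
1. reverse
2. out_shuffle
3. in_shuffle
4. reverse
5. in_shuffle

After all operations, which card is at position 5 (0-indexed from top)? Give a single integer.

After op 1 (reverse): [2 3 11 0 7 6 4 5 10 8 9 1]
After op 2 (out_shuffle): [2 4 3 5 11 10 0 8 7 9 6 1]
After op 3 (in_shuffle): [0 2 8 4 7 3 9 5 6 11 1 10]
After op 4 (reverse): [10 1 11 6 5 9 3 7 4 8 2 0]
After op 5 (in_shuffle): [3 10 7 1 4 11 8 6 2 5 0 9]
Position 5: card 11.

Answer: 11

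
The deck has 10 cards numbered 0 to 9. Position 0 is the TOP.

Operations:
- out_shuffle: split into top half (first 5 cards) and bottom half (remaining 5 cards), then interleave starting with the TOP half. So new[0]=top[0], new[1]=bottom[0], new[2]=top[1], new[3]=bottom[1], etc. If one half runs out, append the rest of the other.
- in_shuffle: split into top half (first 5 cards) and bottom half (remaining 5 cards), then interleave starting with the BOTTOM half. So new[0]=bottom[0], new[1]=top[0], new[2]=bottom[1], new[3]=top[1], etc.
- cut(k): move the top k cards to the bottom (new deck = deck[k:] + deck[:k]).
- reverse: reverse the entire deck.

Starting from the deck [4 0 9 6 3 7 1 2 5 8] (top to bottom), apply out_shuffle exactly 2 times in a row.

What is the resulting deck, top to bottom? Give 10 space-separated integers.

Answer: 4 2 7 6 0 5 1 3 9 8

Derivation:
After op 1 (out_shuffle): [4 7 0 1 9 2 6 5 3 8]
After op 2 (out_shuffle): [4 2 7 6 0 5 1 3 9 8]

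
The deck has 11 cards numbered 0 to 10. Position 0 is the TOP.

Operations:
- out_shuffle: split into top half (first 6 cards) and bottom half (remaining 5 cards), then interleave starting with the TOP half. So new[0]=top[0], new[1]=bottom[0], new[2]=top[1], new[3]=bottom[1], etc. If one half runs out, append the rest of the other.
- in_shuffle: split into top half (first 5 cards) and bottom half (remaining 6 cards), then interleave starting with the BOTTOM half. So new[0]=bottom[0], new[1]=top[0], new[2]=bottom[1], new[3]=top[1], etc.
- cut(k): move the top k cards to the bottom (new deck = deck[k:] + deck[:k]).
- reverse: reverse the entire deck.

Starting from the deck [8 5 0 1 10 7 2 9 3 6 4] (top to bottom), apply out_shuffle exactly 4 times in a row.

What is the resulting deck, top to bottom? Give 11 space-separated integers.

Answer: 8 6 9 7 1 5 4 3 2 10 0

Derivation:
After op 1 (out_shuffle): [8 2 5 9 0 3 1 6 10 4 7]
After op 2 (out_shuffle): [8 1 2 6 5 10 9 4 0 7 3]
After op 3 (out_shuffle): [8 9 1 4 2 0 6 7 5 3 10]
After op 4 (out_shuffle): [8 6 9 7 1 5 4 3 2 10 0]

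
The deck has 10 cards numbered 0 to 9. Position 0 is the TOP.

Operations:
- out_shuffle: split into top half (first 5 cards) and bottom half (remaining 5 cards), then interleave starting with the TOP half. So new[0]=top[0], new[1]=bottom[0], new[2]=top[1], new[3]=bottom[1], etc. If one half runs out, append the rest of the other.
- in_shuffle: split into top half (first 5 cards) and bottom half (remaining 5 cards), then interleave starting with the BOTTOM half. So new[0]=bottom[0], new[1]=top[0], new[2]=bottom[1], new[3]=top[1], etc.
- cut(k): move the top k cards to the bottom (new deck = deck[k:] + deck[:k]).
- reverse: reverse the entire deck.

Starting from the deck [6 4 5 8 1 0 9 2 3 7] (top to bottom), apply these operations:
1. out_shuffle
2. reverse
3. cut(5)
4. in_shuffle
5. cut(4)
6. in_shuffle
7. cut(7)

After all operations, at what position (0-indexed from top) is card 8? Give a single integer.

Answer: 8

Derivation:
After op 1 (out_shuffle): [6 0 4 9 5 2 8 3 1 7]
After op 2 (reverse): [7 1 3 8 2 5 9 4 0 6]
After op 3 (cut(5)): [5 9 4 0 6 7 1 3 8 2]
After op 4 (in_shuffle): [7 5 1 9 3 4 8 0 2 6]
After op 5 (cut(4)): [3 4 8 0 2 6 7 5 1 9]
After op 6 (in_shuffle): [6 3 7 4 5 8 1 0 9 2]
After op 7 (cut(7)): [0 9 2 6 3 7 4 5 8 1]
Card 8 is at position 8.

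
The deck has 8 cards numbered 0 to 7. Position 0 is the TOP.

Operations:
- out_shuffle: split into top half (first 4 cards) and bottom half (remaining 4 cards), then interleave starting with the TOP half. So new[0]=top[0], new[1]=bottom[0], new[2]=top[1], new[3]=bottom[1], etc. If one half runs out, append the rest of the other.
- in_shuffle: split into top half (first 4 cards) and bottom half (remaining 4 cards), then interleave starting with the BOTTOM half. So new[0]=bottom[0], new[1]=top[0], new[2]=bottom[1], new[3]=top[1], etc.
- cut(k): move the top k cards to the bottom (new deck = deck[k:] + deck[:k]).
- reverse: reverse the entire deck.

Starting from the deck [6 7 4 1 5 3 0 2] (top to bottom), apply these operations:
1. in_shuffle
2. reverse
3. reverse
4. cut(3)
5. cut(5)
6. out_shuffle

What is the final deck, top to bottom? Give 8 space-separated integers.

After op 1 (in_shuffle): [5 6 3 7 0 4 2 1]
After op 2 (reverse): [1 2 4 0 7 3 6 5]
After op 3 (reverse): [5 6 3 7 0 4 2 1]
After op 4 (cut(3)): [7 0 4 2 1 5 6 3]
After op 5 (cut(5)): [5 6 3 7 0 4 2 1]
After op 6 (out_shuffle): [5 0 6 4 3 2 7 1]

Answer: 5 0 6 4 3 2 7 1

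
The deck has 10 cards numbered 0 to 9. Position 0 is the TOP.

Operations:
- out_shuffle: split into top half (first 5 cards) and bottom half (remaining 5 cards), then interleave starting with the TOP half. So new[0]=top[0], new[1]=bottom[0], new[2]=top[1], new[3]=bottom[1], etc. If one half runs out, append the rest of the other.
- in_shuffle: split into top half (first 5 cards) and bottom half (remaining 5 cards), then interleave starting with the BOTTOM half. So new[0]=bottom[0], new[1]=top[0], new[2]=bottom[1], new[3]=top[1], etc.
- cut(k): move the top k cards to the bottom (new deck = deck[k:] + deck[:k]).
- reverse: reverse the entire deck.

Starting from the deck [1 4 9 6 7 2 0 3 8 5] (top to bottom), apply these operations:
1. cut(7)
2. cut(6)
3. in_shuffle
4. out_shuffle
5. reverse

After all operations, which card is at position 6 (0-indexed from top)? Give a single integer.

After op 1 (cut(7)): [3 8 5 1 4 9 6 7 2 0]
After op 2 (cut(6)): [6 7 2 0 3 8 5 1 4 9]
After op 3 (in_shuffle): [8 6 5 7 1 2 4 0 9 3]
After op 4 (out_shuffle): [8 2 6 4 5 0 7 9 1 3]
After op 5 (reverse): [3 1 9 7 0 5 4 6 2 8]
Position 6: card 4.

Answer: 4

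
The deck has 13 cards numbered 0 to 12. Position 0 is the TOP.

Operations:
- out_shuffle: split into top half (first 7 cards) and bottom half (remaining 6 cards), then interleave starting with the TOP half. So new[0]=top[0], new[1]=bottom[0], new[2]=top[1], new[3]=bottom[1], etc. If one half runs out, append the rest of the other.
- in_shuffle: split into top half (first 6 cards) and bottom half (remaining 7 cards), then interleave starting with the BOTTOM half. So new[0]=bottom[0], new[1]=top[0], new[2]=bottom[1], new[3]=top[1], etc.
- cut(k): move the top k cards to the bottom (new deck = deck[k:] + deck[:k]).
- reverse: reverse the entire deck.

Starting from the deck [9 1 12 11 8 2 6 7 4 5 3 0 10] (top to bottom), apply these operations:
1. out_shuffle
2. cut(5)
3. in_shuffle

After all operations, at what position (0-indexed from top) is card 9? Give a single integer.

Answer: 4

Derivation:
After op 1 (out_shuffle): [9 7 1 4 12 5 11 3 8 0 2 10 6]
After op 2 (cut(5)): [5 11 3 8 0 2 10 6 9 7 1 4 12]
After op 3 (in_shuffle): [10 5 6 11 9 3 7 8 1 0 4 2 12]
Card 9 is at position 4.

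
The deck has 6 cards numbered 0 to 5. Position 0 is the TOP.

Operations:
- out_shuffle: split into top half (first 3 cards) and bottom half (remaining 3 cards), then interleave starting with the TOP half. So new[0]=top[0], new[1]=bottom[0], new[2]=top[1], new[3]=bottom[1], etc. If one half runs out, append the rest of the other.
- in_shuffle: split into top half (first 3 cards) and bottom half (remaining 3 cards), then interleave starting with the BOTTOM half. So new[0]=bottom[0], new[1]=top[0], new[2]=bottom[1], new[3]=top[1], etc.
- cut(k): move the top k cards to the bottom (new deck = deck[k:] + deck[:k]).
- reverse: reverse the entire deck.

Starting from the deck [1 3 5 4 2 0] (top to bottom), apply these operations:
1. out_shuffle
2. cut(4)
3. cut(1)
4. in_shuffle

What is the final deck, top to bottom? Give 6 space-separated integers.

Answer: 3 0 2 1 5 4

Derivation:
After op 1 (out_shuffle): [1 4 3 2 5 0]
After op 2 (cut(4)): [5 0 1 4 3 2]
After op 3 (cut(1)): [0 1 4 3 2 5]
After op 4 (in_shuffle): [3 0 2 1 5 4]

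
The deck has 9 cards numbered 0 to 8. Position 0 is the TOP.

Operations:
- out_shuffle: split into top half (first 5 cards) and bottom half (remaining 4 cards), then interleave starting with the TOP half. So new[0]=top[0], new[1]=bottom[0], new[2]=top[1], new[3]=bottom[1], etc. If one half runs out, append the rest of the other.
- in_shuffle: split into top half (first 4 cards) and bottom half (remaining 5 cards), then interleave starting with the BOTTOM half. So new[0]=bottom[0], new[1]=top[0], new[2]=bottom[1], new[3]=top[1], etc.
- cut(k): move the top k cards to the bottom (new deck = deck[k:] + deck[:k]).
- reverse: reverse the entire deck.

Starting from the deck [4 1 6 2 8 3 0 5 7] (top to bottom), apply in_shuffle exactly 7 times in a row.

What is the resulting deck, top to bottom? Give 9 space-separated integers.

Answer: 8 4 3 1 0 6 5 2 7

Derivation:
After op 1 (in_shuffle): [8 4 3 1 0 6 5 2 7]
After op 2 (in_shuffle): [0 8 6 4 5 3 2 1 7]
After op 3 (in_shuffle): [5 0 3 8 2 6 1 4 7]
After op 4 (in_shuffle): [2 5 6 0 1 3 4 8 7]
After op 5 (in_shuffle): [1 2 3 5 4 6 8 0 7]
After op 6 (in_shuffle): [4 1 6 2 8 3 0 5 7]
After op 7 (in_shuffle): [8 4 3 1 0 6 5 2 7]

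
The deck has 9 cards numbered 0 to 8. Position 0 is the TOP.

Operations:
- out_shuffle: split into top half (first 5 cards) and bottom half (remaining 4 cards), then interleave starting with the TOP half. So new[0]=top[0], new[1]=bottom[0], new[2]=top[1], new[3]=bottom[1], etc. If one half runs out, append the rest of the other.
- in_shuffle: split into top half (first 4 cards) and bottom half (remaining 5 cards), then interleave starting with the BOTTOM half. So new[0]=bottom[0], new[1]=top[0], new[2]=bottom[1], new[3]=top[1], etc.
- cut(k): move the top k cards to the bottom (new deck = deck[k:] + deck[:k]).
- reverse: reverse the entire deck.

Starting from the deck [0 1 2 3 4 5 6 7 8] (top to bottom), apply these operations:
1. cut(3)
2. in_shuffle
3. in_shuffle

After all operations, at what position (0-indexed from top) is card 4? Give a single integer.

Answer: 7

Derivation:
After op 1 (cut(3)): [3 4 5 6 7 8 0 1 2]
After op 2 (in_shuffle): [7 3 8 4 0 5 1 6 2]
After op 3 (in_shuffle): [0 7 5 3 1 8 6 4 2]
Card 4 is at position 7.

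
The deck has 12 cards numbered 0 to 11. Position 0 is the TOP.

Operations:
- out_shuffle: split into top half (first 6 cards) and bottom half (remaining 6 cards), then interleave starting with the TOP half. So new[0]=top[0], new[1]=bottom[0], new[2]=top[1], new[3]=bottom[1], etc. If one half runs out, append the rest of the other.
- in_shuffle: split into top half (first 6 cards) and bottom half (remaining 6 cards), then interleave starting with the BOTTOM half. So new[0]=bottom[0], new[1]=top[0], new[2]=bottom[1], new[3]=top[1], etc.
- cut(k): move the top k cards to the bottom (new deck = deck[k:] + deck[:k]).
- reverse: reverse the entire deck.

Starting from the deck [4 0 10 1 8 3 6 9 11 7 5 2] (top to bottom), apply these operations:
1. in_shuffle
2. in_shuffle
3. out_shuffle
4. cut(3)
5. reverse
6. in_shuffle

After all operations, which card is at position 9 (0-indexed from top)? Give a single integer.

Answer: 9

Derivation:
After op 1 (in_shuffle): [6 4 9 0 11 10 7 1 5 8 2 3]
After op 2 (in_shuffle): [7 6 1 4 5 9 8 0 2 11 3 10]
After op 3 (out_shuffle): [7 8 6 0 1 2 4 11 5 3 9 10]
After op 4 (cut(3)): [0 1 2 4 11 5 3 9 10 7 8 6]
After op 5 (reverse): [6 8 7 10 9 3 5 11 4 2 1 0]
After op 6 (in_shuffle): [5 6 11 8 4 7 2 10 1 9 0 3]
Position 9: card 9.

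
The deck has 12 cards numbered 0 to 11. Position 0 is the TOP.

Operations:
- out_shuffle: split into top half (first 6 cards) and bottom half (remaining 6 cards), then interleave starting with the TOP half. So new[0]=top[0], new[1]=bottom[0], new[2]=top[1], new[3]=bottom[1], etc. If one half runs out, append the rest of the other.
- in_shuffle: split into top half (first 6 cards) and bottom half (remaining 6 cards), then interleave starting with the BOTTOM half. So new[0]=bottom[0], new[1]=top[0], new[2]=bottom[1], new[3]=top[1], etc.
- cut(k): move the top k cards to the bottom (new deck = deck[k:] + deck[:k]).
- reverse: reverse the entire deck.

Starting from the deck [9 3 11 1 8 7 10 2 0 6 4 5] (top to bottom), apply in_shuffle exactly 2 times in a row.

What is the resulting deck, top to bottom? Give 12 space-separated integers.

After op 1 (in_shuffle): [10 9 2 3 0 11 6 1 4 8 5 7]
After op 2 (in_shuffle): [6 10 1 9 4 2 8 3 5 0 7 11]

Answer: 6 10 1 9 4 2 8 3 5 0 7 11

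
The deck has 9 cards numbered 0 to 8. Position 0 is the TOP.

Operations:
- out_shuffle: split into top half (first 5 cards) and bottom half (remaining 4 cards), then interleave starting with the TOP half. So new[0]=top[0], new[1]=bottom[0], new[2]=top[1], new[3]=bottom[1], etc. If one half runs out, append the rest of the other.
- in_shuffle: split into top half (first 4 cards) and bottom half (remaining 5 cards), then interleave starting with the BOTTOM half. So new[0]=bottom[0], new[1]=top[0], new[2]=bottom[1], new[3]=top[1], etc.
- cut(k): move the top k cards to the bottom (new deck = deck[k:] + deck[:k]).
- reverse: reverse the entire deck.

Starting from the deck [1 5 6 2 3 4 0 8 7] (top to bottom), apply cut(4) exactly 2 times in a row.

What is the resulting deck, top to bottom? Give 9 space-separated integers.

After op 1 (cut(4)): [3 4 0 8 7 1 5 6 2]
After op 2 (cut(4)): [7 1 5 6 2 3 4 0 8]

Answer: 7 1 5 6 2 3 4 0 8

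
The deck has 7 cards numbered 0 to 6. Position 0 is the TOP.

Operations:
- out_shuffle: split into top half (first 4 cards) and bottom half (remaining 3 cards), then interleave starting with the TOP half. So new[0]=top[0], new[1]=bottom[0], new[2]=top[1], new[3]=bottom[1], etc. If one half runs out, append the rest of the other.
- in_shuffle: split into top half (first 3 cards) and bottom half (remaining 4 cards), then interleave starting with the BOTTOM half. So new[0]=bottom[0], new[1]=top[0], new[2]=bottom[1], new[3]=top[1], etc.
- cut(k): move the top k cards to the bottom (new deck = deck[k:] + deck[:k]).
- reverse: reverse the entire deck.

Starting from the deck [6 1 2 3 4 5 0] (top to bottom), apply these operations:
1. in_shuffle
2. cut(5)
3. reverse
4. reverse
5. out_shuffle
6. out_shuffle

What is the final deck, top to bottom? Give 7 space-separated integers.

After op 1 (in_shuffle): [3 6 4 1 5 2 0]
After op 2 (cut(5)): [2 0 3 6 4 1 5]
After op 3 (reverse): [5 1 4 6 3 0 2]
After op 4 (reverse): [2 0 3 6 4 1 5]
After op 5 (out_shuffle): [2 4 0 1 3 5 6]
After op 6 (out_shuffle): [2 3 4 5 0 6 1]

Answer: 2 3 4 5 0 6 1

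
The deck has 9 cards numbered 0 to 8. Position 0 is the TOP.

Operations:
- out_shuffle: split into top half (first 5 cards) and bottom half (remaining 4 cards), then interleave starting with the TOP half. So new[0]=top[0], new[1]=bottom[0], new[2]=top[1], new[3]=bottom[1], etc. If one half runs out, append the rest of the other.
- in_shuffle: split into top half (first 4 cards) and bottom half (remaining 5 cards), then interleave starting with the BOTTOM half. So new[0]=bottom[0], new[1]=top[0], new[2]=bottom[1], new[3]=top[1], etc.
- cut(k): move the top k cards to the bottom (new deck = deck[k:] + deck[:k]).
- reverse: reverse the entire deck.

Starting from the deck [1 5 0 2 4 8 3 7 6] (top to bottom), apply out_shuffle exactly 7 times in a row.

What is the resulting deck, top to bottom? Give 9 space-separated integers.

After op 1 (out_shuffle): [1 8 5 3 0 7 2 6 4]
After op 2 (out_shuffle): [1 7 8 2 5 6 3 4 0]
After op 3 (out_shuffle): [1 6 7 3 8 4 2 0 5]
After op 4 (out_shuffle): [1 4 6 2 7 0 3 5 8]
After op 5 (out_shuffle): [1 0 4 3 6 5 2 8 7]
After op 6 (out_shuffle): [1 5 0 2 4 8 3 7 6]
After op 7 (out_shuffle): [1 8 5 3 0 7 2 6 4]

Answer: 1 8 5 3 0 7 2 6 4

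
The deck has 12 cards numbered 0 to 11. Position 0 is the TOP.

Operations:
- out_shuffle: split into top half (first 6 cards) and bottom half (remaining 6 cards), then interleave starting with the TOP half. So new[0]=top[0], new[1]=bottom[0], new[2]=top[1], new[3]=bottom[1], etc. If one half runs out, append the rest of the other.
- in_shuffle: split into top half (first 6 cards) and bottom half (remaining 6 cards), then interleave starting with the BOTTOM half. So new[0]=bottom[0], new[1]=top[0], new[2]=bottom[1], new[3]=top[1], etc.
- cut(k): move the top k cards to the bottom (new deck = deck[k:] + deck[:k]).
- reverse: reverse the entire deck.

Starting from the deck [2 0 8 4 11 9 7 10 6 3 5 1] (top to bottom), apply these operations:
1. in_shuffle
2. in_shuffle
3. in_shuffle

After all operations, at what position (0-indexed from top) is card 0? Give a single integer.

Answer: 2

Derivation:
After op 1 (in_shuffle): [7 2 10 0 6 8 3 4 5 11 1 9]
After op 2 (in_shuffle): [3 7 4 2 5 10 11 0 1 6 9 8]
After op 3 (in_shuffle): [11 3 0 7 1 4 6 2 9 5 8 10]
Card 0 is at position 2.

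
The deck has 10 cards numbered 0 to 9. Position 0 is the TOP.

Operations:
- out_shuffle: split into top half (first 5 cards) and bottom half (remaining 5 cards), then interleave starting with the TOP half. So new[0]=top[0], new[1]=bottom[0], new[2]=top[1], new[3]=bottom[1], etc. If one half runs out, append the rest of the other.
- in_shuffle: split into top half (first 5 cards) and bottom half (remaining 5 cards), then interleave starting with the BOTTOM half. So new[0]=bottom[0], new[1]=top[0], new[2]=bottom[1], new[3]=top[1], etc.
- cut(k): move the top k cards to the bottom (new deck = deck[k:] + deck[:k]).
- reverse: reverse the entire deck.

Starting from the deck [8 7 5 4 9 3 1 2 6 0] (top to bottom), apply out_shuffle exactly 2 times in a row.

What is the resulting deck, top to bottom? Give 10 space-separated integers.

After op 1 (out_shuffle): [8 3 7 1 5 2 4 6 9 0]
After op 2 (out_shuffle): [8 2 3 4 7 6 1 9 5 0]

Answer: 8 2 3 4 7 6 1 9 5 0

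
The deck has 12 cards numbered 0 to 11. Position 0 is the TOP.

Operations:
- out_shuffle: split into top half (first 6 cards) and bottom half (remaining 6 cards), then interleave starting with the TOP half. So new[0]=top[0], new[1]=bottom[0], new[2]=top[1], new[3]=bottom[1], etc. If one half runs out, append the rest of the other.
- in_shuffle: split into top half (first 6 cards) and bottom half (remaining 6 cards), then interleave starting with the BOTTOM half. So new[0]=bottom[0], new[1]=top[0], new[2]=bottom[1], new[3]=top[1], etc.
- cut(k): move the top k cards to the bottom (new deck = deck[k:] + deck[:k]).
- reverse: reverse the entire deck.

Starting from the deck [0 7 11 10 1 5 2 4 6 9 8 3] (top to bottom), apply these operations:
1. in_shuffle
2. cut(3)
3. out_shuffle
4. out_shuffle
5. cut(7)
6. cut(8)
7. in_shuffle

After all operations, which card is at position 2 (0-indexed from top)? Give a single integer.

Answer: 5

Derivation:
After op 1 (in_shuffle): [2 0 4 7 6 11 9 10 8 1 3 5]
After op 2 (cut(3)): [7 6 11 9 10 8 1 3 5 2 0 4]
After op 3 (out_shuffle): [7 1 6 3 11 5 9 2 10 0 8 4]
After op 4 (out_shuffle): [7 9 1 2 6 10 3 0 11 8 5 4]
After op 5 (cut(7)): [0 11 8 5 4 7 9 1 2 6 10 3]
After op 6 (cut(8)): [2 6 10 3 0 11 8 5 4 7 9 1]
After op 7 (in_shuffle): [8 2 5 6 4 10 7 3 9 0 1 11]
Position 2: card 5.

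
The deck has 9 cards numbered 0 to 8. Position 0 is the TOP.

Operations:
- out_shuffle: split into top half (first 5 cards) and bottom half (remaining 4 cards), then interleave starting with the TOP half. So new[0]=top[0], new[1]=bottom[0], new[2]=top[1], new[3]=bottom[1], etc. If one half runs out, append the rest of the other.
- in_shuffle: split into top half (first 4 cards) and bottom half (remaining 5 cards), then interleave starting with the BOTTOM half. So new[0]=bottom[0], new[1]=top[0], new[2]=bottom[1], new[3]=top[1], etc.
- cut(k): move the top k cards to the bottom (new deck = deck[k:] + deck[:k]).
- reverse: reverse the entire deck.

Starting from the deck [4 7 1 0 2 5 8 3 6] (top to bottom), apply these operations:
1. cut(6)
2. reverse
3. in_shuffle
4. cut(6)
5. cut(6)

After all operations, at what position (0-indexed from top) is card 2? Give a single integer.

After op 1 (cut(6)): [8 3 6 4 7 1 0 2 5]
After op 2 (reverse): [5 2 0 1 7 4 6 3 8]
After op 3 (in_shuffle): [7 5 4 2 6 0 3 1 8]
After op 4 (cut(6)): [3 1 8 7 5 4 2 6 0]
After op 5 (cut(6)): [2 6 0 3 1 8 7 5 4]
Card 2 is at position 0.

Answer: 0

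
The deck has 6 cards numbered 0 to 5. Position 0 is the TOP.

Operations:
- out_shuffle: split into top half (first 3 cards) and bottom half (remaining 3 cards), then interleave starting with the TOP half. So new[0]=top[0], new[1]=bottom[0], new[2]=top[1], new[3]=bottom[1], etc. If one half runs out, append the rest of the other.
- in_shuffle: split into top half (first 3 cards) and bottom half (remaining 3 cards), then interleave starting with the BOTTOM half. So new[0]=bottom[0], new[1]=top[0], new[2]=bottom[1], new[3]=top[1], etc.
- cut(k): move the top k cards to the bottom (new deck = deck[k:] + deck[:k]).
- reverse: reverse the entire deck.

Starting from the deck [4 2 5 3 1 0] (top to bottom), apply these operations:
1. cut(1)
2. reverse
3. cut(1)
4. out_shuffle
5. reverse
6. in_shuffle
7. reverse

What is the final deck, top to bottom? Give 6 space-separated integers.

After op 1 (cut(1)): [2 5 3 1 0 4]
After op 2 (reverse): [4 0 1 3 5 2]
After op 3 (cut(1)): [0 1 3 5 2 4]
After op 4 (out_shuffle): [0 5 1 2 3 4]
After op 5 (reverse): [4 3 2 1 5 0]
After op 6 (in_shuffle): [1 4 5 3 0 2]
After op 7 (reverse): [2 0 3 5 4 1]

Answer: 2 0 3 5 4 1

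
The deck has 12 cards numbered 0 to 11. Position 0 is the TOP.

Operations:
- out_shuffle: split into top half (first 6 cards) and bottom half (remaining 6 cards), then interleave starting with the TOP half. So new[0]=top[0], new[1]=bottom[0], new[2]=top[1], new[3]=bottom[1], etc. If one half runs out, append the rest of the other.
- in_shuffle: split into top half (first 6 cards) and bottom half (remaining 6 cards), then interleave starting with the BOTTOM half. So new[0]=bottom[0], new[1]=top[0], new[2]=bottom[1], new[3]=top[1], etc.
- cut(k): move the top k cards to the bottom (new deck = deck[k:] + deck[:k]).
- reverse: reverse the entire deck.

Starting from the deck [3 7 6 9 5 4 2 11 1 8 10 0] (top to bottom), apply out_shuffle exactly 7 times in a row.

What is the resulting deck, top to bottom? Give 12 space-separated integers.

Answer: 3 1 4 6 10 11 5 7 8 2 9 0

Derivation:
After op 1 (out_shuffle): [3 2 7 11 6 1 9 8 5 10 4 0]
After op 2 (out_shuffle): [3 9 2 8 7 5 11 10 6 4 1 0]
After op 3 (out_shuffle): [3 11 9 10 2 6 8 4 7 1 5 0]
After op 4 (out_shuffle): [3 8 11 4 9 7 10 1 2 5 6 0]
After op 5 (out_shuffle): [3 10 8 1 11 2 4 5 9 6 7 0]
After op 6 (out_shuffle): [3 4 10 5 8 9 1 6 11 7 2 0]
After op 7 (out_shuffle): [3 1 4 6 10 11 5 7 8 2 9 0]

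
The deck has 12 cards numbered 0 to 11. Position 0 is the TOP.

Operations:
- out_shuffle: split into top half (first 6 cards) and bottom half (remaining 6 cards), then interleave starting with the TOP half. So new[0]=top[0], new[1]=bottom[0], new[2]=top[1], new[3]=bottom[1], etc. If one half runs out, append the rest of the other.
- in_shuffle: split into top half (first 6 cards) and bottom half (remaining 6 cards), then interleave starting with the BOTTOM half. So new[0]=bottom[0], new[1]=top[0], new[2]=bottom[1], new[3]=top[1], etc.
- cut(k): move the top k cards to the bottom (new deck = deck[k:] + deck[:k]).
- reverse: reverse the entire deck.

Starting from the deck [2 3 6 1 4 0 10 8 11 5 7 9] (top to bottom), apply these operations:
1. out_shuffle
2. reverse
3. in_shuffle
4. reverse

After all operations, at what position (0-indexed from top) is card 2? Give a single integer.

Answer: 1

Derivation:
After op 1 (out_shuffle): [2 10 3 8 6 11 1 5 4 7 0 9]
After op 2 (reverse): [9 0 7 4 5 1 11 6 8 3 10 2]
After op 3 (in_shuffle): [11 9 6 0 8 7 3 4 10 5 2 1]
After op 4 (reverse): [1 2 5 10 4 3 7 8 0 6 9 11]
Card 2 is at position 1.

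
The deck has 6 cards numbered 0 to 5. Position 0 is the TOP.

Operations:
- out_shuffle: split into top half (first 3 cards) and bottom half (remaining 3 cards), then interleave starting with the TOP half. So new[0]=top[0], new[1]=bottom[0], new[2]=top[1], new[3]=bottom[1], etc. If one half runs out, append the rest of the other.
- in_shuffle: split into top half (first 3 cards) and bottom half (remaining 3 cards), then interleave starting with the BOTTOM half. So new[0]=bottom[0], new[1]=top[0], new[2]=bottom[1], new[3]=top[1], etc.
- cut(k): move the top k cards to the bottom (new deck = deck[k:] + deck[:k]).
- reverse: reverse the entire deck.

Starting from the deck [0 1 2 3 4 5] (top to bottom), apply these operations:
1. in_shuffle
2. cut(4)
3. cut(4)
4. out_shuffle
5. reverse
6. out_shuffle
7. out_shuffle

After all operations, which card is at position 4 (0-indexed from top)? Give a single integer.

After op 1 (in_shuffle): [3 0 4 1 5 2]
After op 2 (cut(4)): [5 2 3 0 4 1]
After op 3 (cut(4)): [4 1 5 2 3 0]
After op 4 (out_shuffle): [4 2 1 3 5 0]
After op 5 (reverse): [0 5 3 1 2 4]
After op 6 (out_shuffle): [0 1 5 2 3 4]
After op 7 (out_shuffle): [0 2 1 3 5 4]
Position 4: card 5.

Answer: 5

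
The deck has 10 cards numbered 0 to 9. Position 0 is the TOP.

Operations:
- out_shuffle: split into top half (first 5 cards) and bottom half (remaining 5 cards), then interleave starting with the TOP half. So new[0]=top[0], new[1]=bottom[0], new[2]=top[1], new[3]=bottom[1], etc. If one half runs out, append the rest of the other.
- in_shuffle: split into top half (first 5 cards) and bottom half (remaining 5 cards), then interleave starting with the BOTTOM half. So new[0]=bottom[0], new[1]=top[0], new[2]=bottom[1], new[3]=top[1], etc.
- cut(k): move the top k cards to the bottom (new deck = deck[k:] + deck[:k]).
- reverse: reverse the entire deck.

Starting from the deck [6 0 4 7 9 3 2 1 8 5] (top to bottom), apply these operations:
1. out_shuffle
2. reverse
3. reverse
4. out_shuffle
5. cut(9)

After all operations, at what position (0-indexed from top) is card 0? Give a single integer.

Answer: 5

Derivation:
After op 1 (out_shuffle): [6 3 0 2 4 1 7 8 9 5]
After op 2 (reverse): [5 9 8 7 1 4 2 0 3 6]
After op 3 (reverse): [6 3 0 2 4 1 7 8 9 5]
After op 4 (out_shuffle): [6 1 3 7 0 8 2 9 4 5]
After op 5 (cut(9)): [5 6 1 3 7 0 8 2 9 4]
Card 0 is at position 5.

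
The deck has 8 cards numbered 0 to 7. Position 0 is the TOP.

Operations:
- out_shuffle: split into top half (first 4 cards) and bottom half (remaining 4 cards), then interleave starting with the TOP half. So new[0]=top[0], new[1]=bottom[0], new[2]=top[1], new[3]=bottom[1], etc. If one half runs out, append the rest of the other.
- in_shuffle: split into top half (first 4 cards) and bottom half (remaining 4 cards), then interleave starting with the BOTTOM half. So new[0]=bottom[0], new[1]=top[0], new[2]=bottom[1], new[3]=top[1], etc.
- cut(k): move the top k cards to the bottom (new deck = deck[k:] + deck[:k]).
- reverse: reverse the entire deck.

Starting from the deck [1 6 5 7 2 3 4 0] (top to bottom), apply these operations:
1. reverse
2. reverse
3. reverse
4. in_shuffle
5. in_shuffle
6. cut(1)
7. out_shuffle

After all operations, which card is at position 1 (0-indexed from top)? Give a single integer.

Answer: 5

Derivation:
After op 1 (reverse): [0 4 3 2 7 5 6 1]
After op 2 (reverse): [1 6 5 7 2 3 4 0]
After op 3 (reverse): [0 4 3 2 7 5 6 1]
After op 4 (in_shuffle): [7 0 5 4 6 3 1 2]
After op 5 (in_shuffle): [6 7 3 0 1 5 2 4]
After op 6 (cut(1)): [7 3 0 1 5 2 4 6]
After op 7 (out_shuffle): [7 5 3 2 0 4 1 6]
Position 1: card 5.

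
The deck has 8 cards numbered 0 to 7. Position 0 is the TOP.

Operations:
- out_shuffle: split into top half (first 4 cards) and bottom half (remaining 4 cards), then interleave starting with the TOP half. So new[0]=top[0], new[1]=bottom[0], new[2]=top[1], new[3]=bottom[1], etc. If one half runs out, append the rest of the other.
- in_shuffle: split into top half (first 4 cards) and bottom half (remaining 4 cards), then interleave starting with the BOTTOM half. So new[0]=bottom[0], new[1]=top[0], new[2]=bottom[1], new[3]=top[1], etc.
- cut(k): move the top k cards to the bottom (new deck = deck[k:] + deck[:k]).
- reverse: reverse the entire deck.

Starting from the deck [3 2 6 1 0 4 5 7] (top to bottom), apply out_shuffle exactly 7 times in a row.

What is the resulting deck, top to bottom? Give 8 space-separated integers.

After op 1 (out_shuffle): [3 0 2 4 6 5 1 7]
After op 2 (out_shuffle): [3 6 0 5 2 1 4 7]
After op 3 (out_shuffle): [3 2 6 1 0 4 5 7]
After op 4 (out_shuffle): [3 0 2 4 6 5 1 7]
After op 5 (out_shuffle): [3 6 0 5 2 1 4 7]
After op 6 (out_shuffle): [3 2 6 1 0 4 5 7]
After op 7 (out_shuffle): [3 0 2 4 6 5 1 7]

Answer: 3 0 2 4 6 5 1 7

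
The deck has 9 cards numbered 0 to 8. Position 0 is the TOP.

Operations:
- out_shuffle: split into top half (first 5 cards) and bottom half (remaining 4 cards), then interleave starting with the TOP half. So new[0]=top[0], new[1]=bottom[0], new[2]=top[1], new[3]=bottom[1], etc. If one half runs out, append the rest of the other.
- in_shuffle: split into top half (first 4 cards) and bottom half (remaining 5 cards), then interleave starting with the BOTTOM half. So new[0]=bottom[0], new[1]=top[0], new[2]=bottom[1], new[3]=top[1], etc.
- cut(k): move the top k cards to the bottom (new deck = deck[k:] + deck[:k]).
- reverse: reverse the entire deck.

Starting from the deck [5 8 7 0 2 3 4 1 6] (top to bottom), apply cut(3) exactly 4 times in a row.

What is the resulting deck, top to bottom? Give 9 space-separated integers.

After op 1 (cut(3)): [0 2 3 4 1 6 5 8 7]
After op 2 (cut(3)): [4 1 6 5 8 7 0 2 3]
After op 3 (cut(3)): [5 8 7 0 2 3 4 1 6]
After op 4 (cut(3)): [0 2 3 4 1 6 5 8 7]

Answer: 0 2 3 4 1 6 5 8 7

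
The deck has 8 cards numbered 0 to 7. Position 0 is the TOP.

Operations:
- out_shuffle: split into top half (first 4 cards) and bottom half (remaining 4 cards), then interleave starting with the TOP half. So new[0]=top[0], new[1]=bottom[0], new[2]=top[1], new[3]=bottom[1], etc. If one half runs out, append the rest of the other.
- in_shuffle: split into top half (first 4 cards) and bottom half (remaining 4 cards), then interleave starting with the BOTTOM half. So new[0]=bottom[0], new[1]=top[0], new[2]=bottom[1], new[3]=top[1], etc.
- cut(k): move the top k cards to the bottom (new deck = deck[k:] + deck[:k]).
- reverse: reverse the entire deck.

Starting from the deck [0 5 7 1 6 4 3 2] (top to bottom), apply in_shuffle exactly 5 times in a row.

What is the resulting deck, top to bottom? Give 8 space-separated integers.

Answer: 5 1 4 2 0 7 6 3

Derivation:
After op 1 (in_shuffle): [6 0 4 5 3 7 2 1]
After op 2 (in_shuffle): [3 6 7 0 2 4 1 5]
After op 3 (in_shuffle): [2 3 4 6 1 7 5 0]
After op 4 (in_shuffle): [1 2 7 3 5 4 0 6]
After op 5 (in_shuffle): [5 1 4 2 0 7 6 3]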